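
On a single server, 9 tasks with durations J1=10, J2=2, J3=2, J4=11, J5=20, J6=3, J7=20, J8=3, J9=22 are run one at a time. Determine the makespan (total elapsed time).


Sequential makespan: sum all processing times
= 10 + 2 + 2 + 11 + 20 + 3 + 20 + 3 + 22
= 93 time units


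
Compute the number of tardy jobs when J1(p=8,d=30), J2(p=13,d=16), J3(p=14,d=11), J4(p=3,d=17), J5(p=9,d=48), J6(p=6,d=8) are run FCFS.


Completion vs due date:
  J1: C=8, d=30 → on time
  J2: C=21, d=16 → TARDY
  J3: C=35, d=11 → TARDY
  J4: C=38, d=17 → TARDY
  J5: C=47, d=48 → on time
  J6: C=53, d=8 → TARDY
Tardy jobs: J2, J3, J4, J6
Count = 4


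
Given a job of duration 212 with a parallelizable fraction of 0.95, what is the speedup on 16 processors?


Amdahl's law: T_p = T × ((1-p) + p/N)
= 212 × ((1-0.95) + 0.95/16)
= 212 × (0.05 + 0.0594)
= 212 × 0.1094
= 23.19
Speedup = 212/23.19
= 9.14×


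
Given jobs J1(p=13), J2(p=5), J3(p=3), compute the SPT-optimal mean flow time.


SPT order: J3 → J2 → J1
Completion times:
  J3: C=3
  J2: C=8
  J1: C=21
Sum = 32, n = 3
Mean flow = 32/3
= 10.67


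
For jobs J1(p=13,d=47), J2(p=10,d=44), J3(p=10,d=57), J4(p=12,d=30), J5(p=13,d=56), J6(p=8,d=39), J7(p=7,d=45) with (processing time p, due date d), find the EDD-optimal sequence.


EDD: sort by earliest due date
  J4: d=30, p=12
  J6: d=39, p=8
  J2: d=44, p=10
  J7: d=45, p=7
  J1: d=47, p=13
  J5: d=56, p=13
  J3: d=57, p=10
Order: J4 → J6 → J2 → J7 → J1 → J5 → J3


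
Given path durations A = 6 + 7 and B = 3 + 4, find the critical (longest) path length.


Path A: 6 + 7 = 13
Path B: 3 + 4 = 7
Critical path = longest = max(13, 7)
= 13 (Path A)


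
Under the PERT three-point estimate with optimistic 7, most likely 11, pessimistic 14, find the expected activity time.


te = (o + 4m + p) / 6
= (7 + 4×11 + 14) / 6
= (7 + 44 + 14) / 6
= 65 / 6
= 10.83


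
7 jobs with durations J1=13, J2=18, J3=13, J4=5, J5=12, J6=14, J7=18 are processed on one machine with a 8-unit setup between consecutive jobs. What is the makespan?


Makespan = Σ processing + (n-1) × setup
= (13 + 18 + 13 + 5 + 12 + 14 + 18) + (7-1)×8
= 93 + 48
= 141 time units


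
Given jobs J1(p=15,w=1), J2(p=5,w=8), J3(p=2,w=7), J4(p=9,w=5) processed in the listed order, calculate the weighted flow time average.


Completion times:
  J1: C=15, w×C=1×15=15
  J2: C=20, w×C=8×20=160
  J3: C=22, w×C=7×22=154
  J4: C=31, w×C=5×31=155
Sum w×C = 484
Sum w = 21
Weighted avg = 484/21
= 23.05


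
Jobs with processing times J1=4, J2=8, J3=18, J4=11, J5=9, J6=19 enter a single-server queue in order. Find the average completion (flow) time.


Completion times:
  J1: completes at 4
  J2: completes at 12
  J3: completes at 30
  J4: completes at 41
  J5: completes at 50
  J6: completes at 69
Sum = 206
Average = 206/6
= 34.33


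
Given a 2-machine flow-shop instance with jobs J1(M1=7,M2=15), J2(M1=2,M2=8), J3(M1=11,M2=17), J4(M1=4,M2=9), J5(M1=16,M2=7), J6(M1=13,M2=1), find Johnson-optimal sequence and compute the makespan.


Johnson's rule:
Group 1 (M1≤M2, sort by M1): ['J2', 'J4', 'J1', 'J3']
Group 2 (M1>M2, sort desc M2): ['J5', 'J6']
Sequence: J2 → J4 → J1 → J3 → J5 → J6
Makespan calculation:
  J2: M1 done=2, M2 done=10
  J4: M1 done=6, M2 done=19
  J1: M1 done=13, M2 done=34
  J3: M1 done=24, M2 done=51
  J5: M1 done=40, M2 done=58
  J6: M1 done=53, M2 done=59
= Sequence: J2 → J4 → J1 → J3 → J5 → J6, Makespan: 59


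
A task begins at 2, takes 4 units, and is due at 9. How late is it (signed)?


Completion = 2 + 4 = 6
Lateness = C - d = 6 - 9
= -3


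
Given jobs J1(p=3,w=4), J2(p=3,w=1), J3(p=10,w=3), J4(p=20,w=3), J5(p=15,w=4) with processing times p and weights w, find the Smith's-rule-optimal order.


WSPT (Smith's rule): sort by p/w ascending
  J1: p/w = 3/4 = 0.750
  J2: p/w = 3/1 = 3.000
  J3: p/w = 10/3 = 3.333
  J5: p/w = 15/4 = 3.750
  J4: p/w = 20/3 = 6.667
Order: J1 → J2 → J3 → J5 → J4


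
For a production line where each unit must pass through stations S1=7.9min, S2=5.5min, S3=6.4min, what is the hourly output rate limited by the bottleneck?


Bottleneck = longest station time
Station times: [7.9, 5.5, 6.4]
Max = 7.9 min
Rate = 60 / 7.9
= 7.59 units/hour (bottleneck: 7.9min)


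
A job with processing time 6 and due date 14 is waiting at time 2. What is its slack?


Slack = due - current_time - processing
= 14 - 2 - 6
= 6


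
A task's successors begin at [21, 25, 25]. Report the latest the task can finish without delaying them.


LF = min of all successor start times
Successors start at: [21, 25, 25]
LF = min(21, 25, 25)
= 21


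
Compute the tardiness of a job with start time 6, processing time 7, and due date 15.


Completion = start + processing = 6 + 7 = 13
Tardiness = max(0, C - d) = max(0, 13 - 15)
= max(0, -2)
= 0


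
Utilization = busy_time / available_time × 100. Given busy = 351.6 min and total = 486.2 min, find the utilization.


Utilization = busy / total × 100
= 351.6 / 486.2 × 100
= 72.3%


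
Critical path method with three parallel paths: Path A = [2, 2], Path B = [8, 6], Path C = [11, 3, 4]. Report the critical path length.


Path A: 2 + 2 = 4
Path B: 8 + 6 = 14
Path C: 11 + 3 + 4 = 18
Critical path = longest = max(4, 14, 18)
= 18 (Path C)


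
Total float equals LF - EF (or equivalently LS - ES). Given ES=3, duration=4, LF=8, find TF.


EF = ES + duration = 3 + 4 = 7
LS = LF - duration = 8 - 4 = 4
Total Float = LF - EF = 8 - 7
(or LS - ES = 4 - 3)
= 1


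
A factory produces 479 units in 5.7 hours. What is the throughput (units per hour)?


Throughput = units / time
= 479 / 5.7
= 84.0 units/hour


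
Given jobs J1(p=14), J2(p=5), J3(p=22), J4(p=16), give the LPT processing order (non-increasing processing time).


LPT: sort by longest processing time first
  J3: p=22
  J4: p=16
  J1: p=14
  J2: p=5
Order: J3 → J4 → J1 → J2


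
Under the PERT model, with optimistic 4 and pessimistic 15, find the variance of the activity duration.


σ² = ((p - o) / 6)² = (p - o)² / 36
= (15 - 4)² / 36
= 11² / 36
= 121 / 36
= 3.3611


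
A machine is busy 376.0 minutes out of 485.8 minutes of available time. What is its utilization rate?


Utilization = busy / total × 100
= 376.0 / 485.8 × 100
= 77.4%


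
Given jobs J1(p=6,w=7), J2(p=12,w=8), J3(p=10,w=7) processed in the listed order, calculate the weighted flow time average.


Completion times:
  J1: C=6, w×C=7×6=42
  J2: C=18, w×C=8×18=144
  J3: C=28, w×C=7×28=196
Sum w×C = 382
Sum w = 22
Weighted avg = 382/22
= 17.36


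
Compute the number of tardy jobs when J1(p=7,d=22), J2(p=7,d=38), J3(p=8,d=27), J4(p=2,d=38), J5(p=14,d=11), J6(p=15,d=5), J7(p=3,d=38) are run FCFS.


Completion vs due date:
  J1: C=7, d=22 → on time
  J2: C=14, d=38 → on time
  J3: C=22, d=27 → on time
  J4: C=24, d=38 → on time
  J5: C=38, d=11 → TARDY
  J6: C=53, d=5 → TARDY
  J7: C=56, d=38 → TARDY
Tardy jobs: J5, J6, J7
Count = 3


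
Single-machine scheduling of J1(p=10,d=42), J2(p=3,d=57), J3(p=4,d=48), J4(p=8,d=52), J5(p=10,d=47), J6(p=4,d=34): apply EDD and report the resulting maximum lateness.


EDD order: J6 → J1 → J5 → J3 → J4 → J2
Completion and lateness:
  J6: C=4, d=34, L=4-34=-30
  J1: C=14, d=42, L=14-42=-28
  J5: C=24, d=47, L=24-47=-23
  J3: C=28, d=48, L=28-48=-20
  J4: C=36, d=52, L=36-52=-16
  J2: C=39, d=57, L=39-57=-18
Lmax = max(-30, -28, -23, -20, -16, -18)
= -16


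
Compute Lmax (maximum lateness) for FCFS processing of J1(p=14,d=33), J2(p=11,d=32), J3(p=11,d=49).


Lateness per job (L = C - d):
  J1: C=14, d=33, L=-19
  J2: C=25, d=32, L=-7
  J3: C=36, d=49, L=-13
Lmax = max(-19, -7, -13)
= -7


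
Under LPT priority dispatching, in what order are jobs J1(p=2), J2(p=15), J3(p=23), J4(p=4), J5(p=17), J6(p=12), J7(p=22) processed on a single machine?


LPT: sort by longest processing time first
  J3: p=23
  J7: p=22
  J5: p=17
  J2: p=15
  J6: p=12
  J4: p=4
  J1: p=2
Order: J3 → J7 → J5 → J2 → J6 → J4 → J1


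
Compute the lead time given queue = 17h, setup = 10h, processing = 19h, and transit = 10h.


Lead time = queue + setup + processing + transit
= 17 + 10 + 19 + 10
= 56 hours


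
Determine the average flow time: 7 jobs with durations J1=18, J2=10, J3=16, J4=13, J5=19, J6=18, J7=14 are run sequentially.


Completion times:
  J1: completes at 18
  J2: completes at 28
  J3: completes at 44
  J4: completes at 57
  J5: completes at 76
  J6: completes at 94
  J7: completes at 108
Sum = 425
Average = 425/7
= 60.71


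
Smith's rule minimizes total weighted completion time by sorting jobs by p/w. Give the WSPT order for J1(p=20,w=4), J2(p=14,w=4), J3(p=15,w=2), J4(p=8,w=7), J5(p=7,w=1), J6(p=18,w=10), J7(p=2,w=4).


WSPT (Smith's rule): sort by p/w ascending
  J7: p/w = 2/4 = 0.500
  J4: p/w = 8/7 = 1.143
  J6: p/w = 18/10 = 1.800
  J2: p/w = 14/4 = 3.500
  J1: p/w = 20/4 = 5.000
  J5: p/w = 7/1 = 7.000
  J3: p/w = 15/2 = 7.500
Order: J7 → J4 → J6 → J2 → J1 → J5 → J3


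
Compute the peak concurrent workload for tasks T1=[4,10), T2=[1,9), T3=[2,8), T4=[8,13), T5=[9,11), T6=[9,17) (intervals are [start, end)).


Check each time point for overlaps:
  t=9: 4 tasks active (T1, T4, T5, T6)
Max concurrent = 4


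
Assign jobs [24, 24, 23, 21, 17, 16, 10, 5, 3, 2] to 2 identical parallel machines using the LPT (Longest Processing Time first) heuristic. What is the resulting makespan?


Jobs (LPT sorted): [24, 24, 23, 21, 17, 16, 10, 5, 3, 2]
Machines: 2
  J=24 → Machine 1 (load: 0+24=24)
  J=24 → Machine 2 (load: 0+24=24)
  J=23 → Machine 1 (load: 24+23=47)
  J=21 → Machine 2 (load: 24+21=45)
  J=17 → Machine 2 (load: 45+17=62)
  J=16 → Machine 1 (load: 47+16=63)
  J=10 → Machine 2 (load: 62+10=72)
  J=5 → Machine 1 (load: 63+5=68)
  J=3 → Machine 1 (load: 68+3=71)
  J=2 → Machine 1 (load: 71+2=73)
Machine loads: [73, 72]
Makespan = max = 73 time units


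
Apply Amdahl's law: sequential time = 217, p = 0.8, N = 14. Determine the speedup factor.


Amdahl's law: T_p = T × ((1-p) + p/N)
= 217 × ((1-0.8) + 0.8/14)
= 217 × (0.20 + 0.0571)
= 217 × 0.2571
= 55.80
Speedup = 217/55.80
= 3.89×


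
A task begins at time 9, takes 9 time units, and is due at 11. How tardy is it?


Completion = start + processing = 9 + 9 = 18
Tardiness = max(0, C - d) = max(0, 18 - 11)
= max(0, 7)
= 7


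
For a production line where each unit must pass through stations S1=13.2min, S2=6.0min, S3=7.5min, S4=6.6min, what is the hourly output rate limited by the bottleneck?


Bottleneck = longest station time
Station times: [13.2, 6.0, 7.5, 6.6]
Max = 13.2 min
Rate = 60 / 13.2
= 4.55 units/hour (bottleneck: 13.2min)


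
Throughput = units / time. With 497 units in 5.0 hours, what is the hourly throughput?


Throughput = units / time
= 497 / 5.0
= 99.4 units/hour


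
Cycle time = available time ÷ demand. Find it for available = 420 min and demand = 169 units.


Cycle time = available time / demand
= 420 / 169
= 2.49 min/unit


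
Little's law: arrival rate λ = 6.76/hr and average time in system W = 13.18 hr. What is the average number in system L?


Little's law: L = λ × W
= 6.76 × 13.18
= 89.10


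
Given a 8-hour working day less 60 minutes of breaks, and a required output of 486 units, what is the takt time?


Available = 8×60 - 60 = 420 min
Takt time = 420 / 486
= 0.86 min/unit


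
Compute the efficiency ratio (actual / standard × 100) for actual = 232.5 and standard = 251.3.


Efficiency = (actual / standard) × 100
= (232.5 / 251.3) × 100
= 92.5%


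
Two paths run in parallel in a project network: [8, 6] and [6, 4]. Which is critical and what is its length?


Path A: 8 + 6 = 14
Path B: 6 + 4 = 10
Critical path = longest = max(14, 10)
= 14 (Path A)


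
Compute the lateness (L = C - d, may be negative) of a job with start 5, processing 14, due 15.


Completion = 5 + 14 = 19
Lateness = C - d = 19 - 15
= 4


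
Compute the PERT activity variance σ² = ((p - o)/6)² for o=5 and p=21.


σ² = ((p - o) / 6)² = (p - o)² / 36
= (21 - 5)² / 36
= 16² / 36
= 256 / 36
= 7.1111


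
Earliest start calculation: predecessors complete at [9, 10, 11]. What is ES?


ES = max of all predecessor completion times
Predecessors: [9, 10, 11]
ES = max(9, 10, 11)
= 11


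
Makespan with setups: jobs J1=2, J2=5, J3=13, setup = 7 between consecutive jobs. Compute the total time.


Makespan = Σ processing + (n-1) × setup
= (2 + 5 + 13) + (3-1)×7
= 20 + 14
= 34 time units


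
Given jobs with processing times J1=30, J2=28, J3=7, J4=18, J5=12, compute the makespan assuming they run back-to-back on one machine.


Sequential makespan: sum all processing times
= 30 + 28 + 7 + 18 + 12
= 95 time units


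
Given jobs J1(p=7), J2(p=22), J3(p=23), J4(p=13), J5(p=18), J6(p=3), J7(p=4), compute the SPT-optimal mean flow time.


SPT order: J6 → J7 → J1 → J4 → J5 → J2 → J3
Completion times:
  J6: C=3
  J7: C=7
  J1: C=14
  J4: C=27
  J5: C=45
  J2: C=67
  J3: C=90
Sum = 253, n = 7
Mean flow = 253/7
= 36.14


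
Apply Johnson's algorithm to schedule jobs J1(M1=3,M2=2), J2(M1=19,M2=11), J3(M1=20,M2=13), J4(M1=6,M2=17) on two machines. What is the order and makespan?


Johnson's rule:
Group 1 (M1≤M2, sort by M1): ['J4']
Group 2 (M1>M2, sort desc M2): ['J3', 'J2', 'J1']
Sequence: J4 → J3 → J2 → J1
Makespan calculation:
  J4: M1 done=6, M2 done=23
  J3: M1 done=26, M2 done=39
  J2: M1 done=45, M2 done=56
  J1: M1 done=48, M2 done=58
= Sequence: J4 → J3 → J2 → J1, Makespan: 58


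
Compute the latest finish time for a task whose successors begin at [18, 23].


LF = min of all successor start times
Successors start at: [18, 23]
LF = min(18, 23)
= 18


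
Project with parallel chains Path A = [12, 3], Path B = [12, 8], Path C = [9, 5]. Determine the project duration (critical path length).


Path A: 12 + 3 = 15
Path B: 12 + 8 = 20
Path C: 9 + 5 = 14
Critical path = longest = max(15, 20, 14)
= 20 (Path B)


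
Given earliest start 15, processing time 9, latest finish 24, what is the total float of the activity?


EF = ES + duration = 15 + 9 = 24
LS = LF - duration = 24 - 9 = 15
Total Float = LF - EF = 24 - 24
(or LS - ES = 15 - 15)
= 0


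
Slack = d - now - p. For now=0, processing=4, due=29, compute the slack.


Slack = due - current_time - processing
= 29 - 0 - 4
= 25


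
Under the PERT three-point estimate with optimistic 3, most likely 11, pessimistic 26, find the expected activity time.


te = (o + 4m + p) / 6
= (3 + 4×11 + 26) / 6
= (3 + 44 + 26) / 6
= 73 / 6
= 12.17


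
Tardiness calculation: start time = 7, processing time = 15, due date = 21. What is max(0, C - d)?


Completion = start + processing = 7 + 15 = 22
Tardiness = max(0, C - d) = max(0, 22 - 21)
= max(0, 1)
= 1


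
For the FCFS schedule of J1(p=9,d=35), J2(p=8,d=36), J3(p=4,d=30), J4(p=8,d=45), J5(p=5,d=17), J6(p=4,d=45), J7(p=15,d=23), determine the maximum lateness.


Lateness per job (L = C - d):
  J1: C=9, d=35, L=-26
  J2: C=17, d=36, L=-19
  J3: C=21, d=30, L=-9
  J4: C=29, d=45, L=-16
  J5: C=34, d=17, L=17
  J6: C=38, d=45, L=-7
  J7: C=53, d=23, L=30
Lmax = max(-26, -19, -9, -16, 17, -7, 30)
= 30


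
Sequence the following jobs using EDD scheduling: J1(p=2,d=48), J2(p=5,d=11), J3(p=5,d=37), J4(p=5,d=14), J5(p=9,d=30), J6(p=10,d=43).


EDD: sort by earliest due date
  J2: d=11, p=5
  J4: d=14, p=5
  J5: d=30, p=9
  J3: d=37, p=5
  J6: d=43, p=10
  J1: d=48, p=2
Order: J2 → J4 → J5 → J3 → J6 → J1


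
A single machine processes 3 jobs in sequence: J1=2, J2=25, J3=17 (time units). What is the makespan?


Sequential makespan: sum all processing times
= 2 + 25 + 17
= 44 time units


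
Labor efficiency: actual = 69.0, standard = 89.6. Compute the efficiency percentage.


Efficiency = (actual / standard) × 100
= (69.0 / 89.6) × 100
= 77.0%


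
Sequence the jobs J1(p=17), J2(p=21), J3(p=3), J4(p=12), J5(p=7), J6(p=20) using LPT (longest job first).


LPT: sort by longest processing time first
  J2: p=21
  J6: p=20
  J1: p=17
  J4: p=12
  J5: p=7
  J3: p=3
Order: J2 → J6 → J1 → J4 → J5 → J3


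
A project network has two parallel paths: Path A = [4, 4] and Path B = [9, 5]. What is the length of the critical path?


Path A: 4 + 4 = 8
Path B: 9 + 5 = 14
Critical path = longest = max(8, 14)
= 14 (Path B)


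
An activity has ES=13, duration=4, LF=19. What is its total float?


EF = ES + duration = 13 + 4 = 17
LS = LF - duration = 19 - 4 = 15
Total Float = LF - EF = 19 - 17
(or LS - ES = 15 - 13)
= 2


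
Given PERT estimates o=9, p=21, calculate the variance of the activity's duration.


σ² = ((p - o) / 6)² = (p - o)² / 36
= (21 - 9)² / 36
= 12² / 36
= 144 / 36
= 4.0000


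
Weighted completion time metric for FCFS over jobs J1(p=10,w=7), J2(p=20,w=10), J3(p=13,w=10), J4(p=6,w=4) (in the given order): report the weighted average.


Completion times:
  J1: C=10, w×C=7×10=70
  J2: C=30, w×C=10×30=300
  J3: C=43, w×C=10×43=430
  J4: C=49, w×C=4×49=196
Sum w×C = 996
Sum w = 31
Weighted avg = 996/31
= 32.13


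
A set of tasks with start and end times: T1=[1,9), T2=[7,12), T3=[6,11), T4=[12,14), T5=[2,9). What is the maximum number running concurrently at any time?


Check each time point for overlaps:
  t=7: 4 tasks active (T1, T2, T3, T5)
Max concurrent = 4


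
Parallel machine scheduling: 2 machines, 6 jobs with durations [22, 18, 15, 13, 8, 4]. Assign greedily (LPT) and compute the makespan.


Jobs (LPT sorted): [22, 18, 15, 13, 8, 4]
Machines: 2
  J=22 → Machine 1 (load: 0+22=22)
  J=18 → Machine 2 (load: 0+18=18)
  J=15 → Machine 2 (load: 18+15=33)
  J=13 → Machine 1 (load: 22+13=35)
  J=8 → Machine 2 (load: 33+8=41)
  J=4 → Machine 1 (load: 35+4=39)
Machine loads: [39, 41]
Makespan = max = 41 time units


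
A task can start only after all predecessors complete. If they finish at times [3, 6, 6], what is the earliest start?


ES = max of all predecessor completion times
Predecessors: [3, 6, 6]
ES = max(3, 6, 6)
= 6


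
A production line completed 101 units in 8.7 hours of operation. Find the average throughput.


Throughput = units / time
= 101 / 8.7
= 11.6 units/hour


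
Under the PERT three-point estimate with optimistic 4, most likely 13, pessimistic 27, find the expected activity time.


te = (o + 4m + p) / 6
= (4 + 4×13 + 27) / 6
= (4 + 52 + 27) / 6
= 83 / 6
= 13.83


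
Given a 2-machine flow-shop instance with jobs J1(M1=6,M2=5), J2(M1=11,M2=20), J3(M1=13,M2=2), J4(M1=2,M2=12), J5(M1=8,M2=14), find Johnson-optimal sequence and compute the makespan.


Johnson's rule:
Group 1 (M1≤M2, sort by M1): ['J4', 'J5', 'J2']
Group 2 (M1>M2, sort desc M2): ['J1', 'J3']
Sequence: J4 → J5 → J2 → J1 → J3
Makespan calculation:
  J4: M1 done=2, M2 done=14
  J5: M1 done=10, M2 done=28
  J2: M1 done=21, M2 done=48
  J1: M1 done=27, M2 done=53
  J3: M1 done=40, M2 done=55
= Sequence: J4 → J5 → J2 → J1 → J3, Makespan: 55


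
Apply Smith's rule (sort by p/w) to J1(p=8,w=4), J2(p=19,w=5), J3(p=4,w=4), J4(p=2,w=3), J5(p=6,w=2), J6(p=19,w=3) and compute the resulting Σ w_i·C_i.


WSPT order (by p/w): J4 → J3 → J1 → J5 → J2 → J6
  J4: C=2, w·C=3×2=6
  J3: C=6, w·C=4×6=24
  J1: C=14, w·C=4×14=56
  J5: C=20, w·C=2×20=40
  J2: C=39, w·C=5×39=195
  J6: C=58, w·C=3×58=174
Σ w·C = 495
= 495


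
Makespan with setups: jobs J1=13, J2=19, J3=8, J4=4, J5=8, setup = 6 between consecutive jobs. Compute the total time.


Makespan = Σ processing + (n-1) × setup
= (13 + 19 + 8 + 4 + 8) + (5-1)×6
= 52 + 24
= 76 time units


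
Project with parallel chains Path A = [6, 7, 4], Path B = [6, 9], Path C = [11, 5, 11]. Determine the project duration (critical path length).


Path A: 6 + 7 + 4 = 17
Path B: 6 + 9 = 15
Path C: 11 + 5 + 11 = 27
Critical path = longest = max(17, 15, 27)
= 27 (Path C)


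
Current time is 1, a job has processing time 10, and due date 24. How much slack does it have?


Slack = due - current_time - processing
= 24 - 1 - 10
= 13


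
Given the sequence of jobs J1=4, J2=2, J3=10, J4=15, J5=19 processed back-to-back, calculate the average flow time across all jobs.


Completion times:
  J1: completes at 4
  J2: completes at 6
  J3: completes at 16
  J4: completes at 31
  J5: completes at 50
Sum = 107
Average = 107/5
= 21.40


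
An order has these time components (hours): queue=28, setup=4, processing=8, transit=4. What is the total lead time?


Lead time = queue + setup + processing + transit
= 28 + 4 + 8 + 4
= 44 hours


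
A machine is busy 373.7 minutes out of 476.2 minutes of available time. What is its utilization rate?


Utilization = busy / total × 100
= 373.7 / 476.2 × 100
= 78.5%


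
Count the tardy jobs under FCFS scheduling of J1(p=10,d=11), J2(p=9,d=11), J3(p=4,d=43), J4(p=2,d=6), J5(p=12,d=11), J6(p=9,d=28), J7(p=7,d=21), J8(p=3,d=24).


Completion vs due date:
  J1: C=10, d=11 → on time
  J2: C=19, d=11 → TARDY
  J3: C=23, d=43 → on time
  J4: C=25, d=6 → TARDY
  J5: C=37, d=11 → TARDY
  J6: C=46, d=28 → TARDY
  J7: C=53, d=21 → TARDY
  J8: C=56, d=24 → TARDY
Tardy jobs: J2, J4, J5, J6, J7, J8
Count = 6


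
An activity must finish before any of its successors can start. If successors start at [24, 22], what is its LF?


LF = min of all successor start times
Successors start at: [24, 22]
LF = min(24, 22)
= 22


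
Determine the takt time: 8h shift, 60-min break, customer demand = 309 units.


Available = 8×60 - 60 = 420 min
Takt time = 420 / 309
= 1.36 min/unit


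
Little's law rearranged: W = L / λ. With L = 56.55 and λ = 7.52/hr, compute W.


Little's law: L = λW → W = L / λ
= 56.55 / 7.52
= 7.52 hours


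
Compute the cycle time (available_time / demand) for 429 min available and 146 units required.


Cycle time = available time / demand
= 429 / 146
= 2.94 min/unit


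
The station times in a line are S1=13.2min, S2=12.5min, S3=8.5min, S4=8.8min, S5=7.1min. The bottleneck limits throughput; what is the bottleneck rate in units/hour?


Bottleneck = longest station time
Station times: [13.2, 12.5, 8.5, 8.8, 7.1]
Max = 13.2 min
Rate = 60 / 13.2
= 4.55 units/hour (bottleneck: 13.2min)


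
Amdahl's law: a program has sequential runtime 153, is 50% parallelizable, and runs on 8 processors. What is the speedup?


Amdahl's law: T_p = T × ((1-p) + p/N)
= 153 × ((1-0.5) + 0.5/8)
= 153 × (0.50 + 0.0625)
= 153 × 0.5625
= 86.06
Speedup = 153/86.06
= 1.78×


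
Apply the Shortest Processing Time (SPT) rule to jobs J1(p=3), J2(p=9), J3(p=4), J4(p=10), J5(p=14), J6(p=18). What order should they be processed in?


SPT: sort by shortest processing time
  J1: p=3
  J3: p=4
  J2: p=9
  J4: p=10
  J5: p=14
  J6: p=18
Order: J1 → J3 → J2 → J4 → J5 → J6


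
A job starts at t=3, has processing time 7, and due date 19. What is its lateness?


Completion = 3 + 7 = 10
Lateness = C - d = 10 - 19
= -9


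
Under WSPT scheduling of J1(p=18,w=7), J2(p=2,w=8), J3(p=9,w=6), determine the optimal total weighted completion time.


WSPT order (by p/w): J2 → J3 → J1
  J2: C=2, w·C=8×2=16
  J3: C=11, w·C=6×11=66
  J1: C=29, w·C=7×29=203
Σ w·C = 285
= 285


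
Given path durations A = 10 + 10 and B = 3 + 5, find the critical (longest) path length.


Path A: 10 + 10 = 20
Path B: 3 + 5 = 8
Critical path = longest = max(20, 8)
= 20 (Path A)


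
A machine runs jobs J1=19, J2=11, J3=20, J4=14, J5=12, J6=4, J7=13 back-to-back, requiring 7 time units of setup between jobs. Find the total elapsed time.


Makespan = Σ processing + (n-1) × setup
= (19 + 11 + 20 + 14 + 12 + 4 + 13) + (7-1)×7
= 93 + 42
= 135 time units


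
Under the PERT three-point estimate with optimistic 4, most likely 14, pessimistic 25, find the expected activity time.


te = (o + 4m + p) / 6
= (4 + 4×14 + 25) / 6
= (4 + 56 + 25) / 6
= 85 / 6
= 14.17


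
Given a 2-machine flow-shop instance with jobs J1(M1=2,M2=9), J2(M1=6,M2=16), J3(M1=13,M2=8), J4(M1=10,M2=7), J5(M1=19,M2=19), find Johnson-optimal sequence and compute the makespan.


Johnson's rule:
Group 1 (M1≤M2, sort by M1): ['J1', 'J2', 'J5']
Group 2 (M1>M2, sort desc M2): ['J3', 'J4']
Sequence: J1 → J2 → J5 → J3 → J4
Makespan calculation:
  J1: M1 done=2, M2 done=11
  J2: M1 done=8, M2 done=27
  J5: M1 done=27, M2 done=46
  J3: M1 done=40, M2 done=54
  J4: M1 done=50, M2 done=61
= Sequence: J1 → J2 → J5 → J3 → J4, Makespan: 61


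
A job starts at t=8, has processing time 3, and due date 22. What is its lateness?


Completion = 8 + 3 = 11
Lateness = C - d = 11 - 22
= -11


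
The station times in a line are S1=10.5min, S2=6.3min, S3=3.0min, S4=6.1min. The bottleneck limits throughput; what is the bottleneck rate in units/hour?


Bottleneck = longest station time
Station times: [10.5, 6.3, 3.0, 6.1]
Max = 10.5 min
Rate = 60 / 10.5
= 5.71 units/hour (bottleneck: 10.5min)


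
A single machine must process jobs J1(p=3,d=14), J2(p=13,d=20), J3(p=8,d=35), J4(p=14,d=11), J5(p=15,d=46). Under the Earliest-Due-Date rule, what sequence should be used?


EDD: sort by earliest due date
  J4: d=11, p=14
  J1: d=14, p=3
  J2: d=20, p=13
  J3: d=35, p=8
  J5: d=46, p=15
Order: J4 → J1 → J2 → J3 → J5


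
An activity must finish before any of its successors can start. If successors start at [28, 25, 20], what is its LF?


LF = min of all successor start times
Successors start at: [28, 25, 20]
LF = min(28, 25, 20)
= 20


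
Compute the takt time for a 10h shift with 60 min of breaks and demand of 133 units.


Available = 10×60 - 60 = 540 min
Takt time = 540 / 133
= 4.06 min/unit


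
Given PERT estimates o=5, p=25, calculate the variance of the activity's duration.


σ² = ((p - o) / 6)² = (p - o)² / 36
= (25 - 5)² / 36
= 20² / 36
= 400 / 36
= 11.1111


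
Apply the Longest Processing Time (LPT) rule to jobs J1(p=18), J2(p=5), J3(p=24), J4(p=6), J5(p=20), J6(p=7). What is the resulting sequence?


LPT: sort by longest processing time first
  J3: p=24
  J5: p=20
  J1: p=18
  J6: p=7
  J4: p=6
  J2: p=5
Order: J3 → J5 → J1 → J6 → J4 → J2


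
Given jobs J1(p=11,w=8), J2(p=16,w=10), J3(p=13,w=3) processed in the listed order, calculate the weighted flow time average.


Completion times:
  J1: C=11, w×C=8×11=88
  J2: C=27, w×C=10×27=270
  J3: C=40, w×C=3×40=120
Sum w×C = 478
Sum w = 21
Weighted avg = 478/21
= 22.76


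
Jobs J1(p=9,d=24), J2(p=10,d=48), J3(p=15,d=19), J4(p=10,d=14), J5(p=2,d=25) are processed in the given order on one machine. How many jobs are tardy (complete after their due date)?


Completion vs due date:
  J1: C=9, d=24 → on time
  J2: C=19, d=48 → on time
  J3: C=34, d=19 → TARDY
  J4: C=44, d=14 → TARDY
  J5: C=46, d=25 → TARDY
Tardy jobs: J3, J4, J5
Count = 3


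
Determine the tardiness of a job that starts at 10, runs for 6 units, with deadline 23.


Completion = start + processing = 10 + 6 = 16
Tardiness = max(0, C - d) = max(0, 16 - 23)
= max(0, -7)
= 0


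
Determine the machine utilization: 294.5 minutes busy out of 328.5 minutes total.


Utilization = busy / total × 100
= 294.5 / 328.5 × 100
= 89.6%


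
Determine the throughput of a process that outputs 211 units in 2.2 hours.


Throughput = units / time
= 211 / 2.2
= 95.9 units/hour


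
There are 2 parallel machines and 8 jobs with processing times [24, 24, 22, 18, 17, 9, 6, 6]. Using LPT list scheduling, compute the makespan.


Jobs (LPT sorted): [24, 24, 22, 18, 17, 9, 6, 6]
Machines: 2
  J=24 → Machine 1 (load: 0+24=24)
  J=24 → Machine 2 (load: 0+24=24)
  J=22 → Machine 1 (load: 24+22=46)
  J=18 → Machine 2 (load: 24+18=42)
  J=17 → Machine 2 (load: 42+17=59)
  J=9 → Machine 1 (load: 46+9=55)
  J=6 → Machine 1 (load: 55+6=61)
  J=6 → Machine 2 (load: 59+6=65)
Machine loads: [61, 65]
Makespan = max = 65 time units


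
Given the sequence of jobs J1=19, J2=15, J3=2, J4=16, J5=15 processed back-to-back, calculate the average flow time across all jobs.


Completion times:
  J1: completes at 19
  J2: completes at 34
  J3: completes at 36
  J4: completes at 52
  J5: completes at 67
Sum = 208
Average = 208/5
= 41.60


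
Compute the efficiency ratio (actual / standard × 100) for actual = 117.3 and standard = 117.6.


Efficiency = (actual / standard) × 100
= (117.3 / 117.6) × 100
= 99.7%


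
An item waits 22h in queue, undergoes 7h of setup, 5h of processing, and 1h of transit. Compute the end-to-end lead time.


Lead time = queue + setup + processing + transit
= 22 + 7 + 5 + 1
= 35 hours


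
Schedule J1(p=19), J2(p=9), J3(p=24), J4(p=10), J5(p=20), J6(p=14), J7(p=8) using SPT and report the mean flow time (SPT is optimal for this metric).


SPT order: J7 → J2 → J4 → J6 → J1 → J5 → J3
Completion times:
  J7: C=8
  J2: C=17
  J4: C=27
  J6: C=41
  J1: C=60
  J5: C=80
  J3: C=104
Sum = 337, n = 7
Mean flow = 337/7
= 48.14


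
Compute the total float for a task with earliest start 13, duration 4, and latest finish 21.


EF = ES + duration = 13 + 4 = 17
LS = LF - duration = 21 - 4 = 17
Total Float = LF - EF = 21 - 17
(or LS - ES = 17 - 13)
= 4


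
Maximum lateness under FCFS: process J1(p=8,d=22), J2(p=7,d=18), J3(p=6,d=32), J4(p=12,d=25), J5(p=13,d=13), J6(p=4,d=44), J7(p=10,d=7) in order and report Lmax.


Lateness per job (L = C - d):
  J1: C=8, d=22, L=-14
  J2: C=15, d=18, L=-3
  J3: C=21, d=32, L=-11
  J4: C=33, d=25, L=8
  J5: C=46, d=13, L=33
  J6: C=50, d=44, L=6
  J7: C=60, d=7, L=53
Lmax = max(-14, -3, -11, 8, 33, 6, 53)
= 53


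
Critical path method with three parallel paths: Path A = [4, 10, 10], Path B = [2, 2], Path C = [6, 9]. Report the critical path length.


Path A: 4 + 10 + 10 = 24
Path B: 2 + 2 = 4
Path C: 6 + 9 = 15
Critical path = longest = max(24, 4, 15)
= 24 (Path A)


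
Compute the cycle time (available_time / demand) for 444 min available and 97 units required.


Cycle time = available time / demand
= 444 / 97
= 4.58 min/unit


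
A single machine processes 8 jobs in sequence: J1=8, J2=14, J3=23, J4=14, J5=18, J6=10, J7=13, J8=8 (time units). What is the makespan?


Sequential makespan: sum all processing times
= 8 + 14 + 23 + 14 + 18 + 10 + 13 + 8
= 108 time units


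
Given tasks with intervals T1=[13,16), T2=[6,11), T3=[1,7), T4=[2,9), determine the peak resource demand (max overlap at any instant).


Check each time point for overlaps:
  t=6: 3 tasks active (T2, T3, T4)
Max concurrent = 3


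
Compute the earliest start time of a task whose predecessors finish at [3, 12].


ES = max of all predecessor completion times
Predecessors: [3, 12]
ES = max(3, 12)
= 12


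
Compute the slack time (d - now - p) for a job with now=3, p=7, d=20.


Slack = due - current_time - processing
= 20 - 3 - 7
= 10


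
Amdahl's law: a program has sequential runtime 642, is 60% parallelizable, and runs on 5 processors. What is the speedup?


Amdahl's law: T_p = T × ((1-p) + p/N)
= 642 × ((1-0.6) + 0.6/5)
= 642 × (0.40 + 0.1200)
= 642 × 0.5200
= 333.84
Speedup = 642/333.84
= 1.92×


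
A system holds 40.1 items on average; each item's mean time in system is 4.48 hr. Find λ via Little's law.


Little's law: L = λW → λ = L / W
= 40.1 / 4.48
= 8.95 per hour


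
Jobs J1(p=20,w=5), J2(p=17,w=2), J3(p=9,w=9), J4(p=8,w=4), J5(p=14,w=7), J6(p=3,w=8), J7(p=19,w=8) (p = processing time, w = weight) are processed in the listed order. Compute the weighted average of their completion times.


Completion times:
  J1: C=20, w×C=5×20=100
  J2: C=37, w×C=2×37=74
  J3: C=46, w×C=9×46=414
  J4: C=54, w×C=4×54=216
  J5: C=68, w×C=7×68=476
  J6: C=71, w×C=8×71=568
  J7: C=90, w×C=8×90=720
Sum w×C = 2568
Sum w = 43
Weighted avg = 2568/43
= 59.72


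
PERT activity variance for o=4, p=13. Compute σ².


σ² = ((p - o) / 6)² = (p - o)² / 36
= (13 - 4)² / 36
= 9² / 36
= 81 / 36
= 2.2500


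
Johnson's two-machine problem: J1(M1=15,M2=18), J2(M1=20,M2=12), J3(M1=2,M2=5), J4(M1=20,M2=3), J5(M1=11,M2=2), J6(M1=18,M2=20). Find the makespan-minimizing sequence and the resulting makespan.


Johnson's rule:
Group 1 (M1≤M2, sort by M1): ['J3', 'J1', 'J6']
Group 2 (M1>M2, sort desc M2): ['J2', 'J4', 'J5']
Sequence: J3 → J1 → J6 → J2 → J4 → J5
Makespan calculation:
  J3: M1 done=2, M2 done=7
  J1: M1 done=17, M2 done=35
  J6: M1 done=35, M2 done=55
  J2: M1 done=55, M2 done=67
  J4: M1 done=75, M2 done=78
  J5: M1 done=86, M2 done=88
= Sequence: J3 → J1 → J6 → J2 → J4 → J5, Makespan: 88


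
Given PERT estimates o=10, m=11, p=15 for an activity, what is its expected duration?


te = (o + 4m + p) / 6
= (10 + 4×11 + 15) / 6
= (10 + 44 + 15) / 6
= 69 / 6
= 11.50


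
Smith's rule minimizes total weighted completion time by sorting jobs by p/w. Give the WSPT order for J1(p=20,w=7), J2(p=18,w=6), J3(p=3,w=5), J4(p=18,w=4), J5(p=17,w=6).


WSPT (Smith's rule): sort by p/w ascending
  J3: p/w = 3/5 = 0.600
  J5: p/w = 17/6 = 2.833
  J1: p/w = 20/7 = 2.857
  J2: p/w = 18/6 = 3.000
  J4: p/w = 18/4 = 4.500
Order: J3 → J5 → J1 → J2 → J4


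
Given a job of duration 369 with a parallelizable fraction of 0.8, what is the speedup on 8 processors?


Amdahl's law: T_p = T × ((1-p) + p/N)
= 369 × ((1-0.8) + 0.8/8)
= 369 × (0.20 + 0.1000)
= 369 × 0.3000
= 110.70
Speedup = 369/110.70
= 3.33×


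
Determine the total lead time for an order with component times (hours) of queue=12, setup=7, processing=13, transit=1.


Lead time = queue + setup + processing + transit
= 12 + 7 + 13 + 1
= 33 hours


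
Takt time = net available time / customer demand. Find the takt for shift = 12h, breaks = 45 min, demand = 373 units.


Available = 12×60 - 45 = 675 min
Takt time = 675 / 373
= 1.81 min/unit


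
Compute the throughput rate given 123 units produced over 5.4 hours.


Throughput = units / time
= 123 / 5.4
= 22.8 units/hour


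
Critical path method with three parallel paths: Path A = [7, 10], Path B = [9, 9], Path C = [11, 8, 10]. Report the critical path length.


Path A: 7 + 10 = 17
Path B: 9 + 9 = 18
Path C: 11 + 8 + 10 = 29
Critical path = longest = max(17, 18, 29)
= 29 (Path C)


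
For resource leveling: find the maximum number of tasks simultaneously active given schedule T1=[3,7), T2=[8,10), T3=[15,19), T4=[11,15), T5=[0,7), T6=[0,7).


Check each time point for overlaps:
  t=3: 3 tasks active (T1, T5, T6)
Max concurrent = 3


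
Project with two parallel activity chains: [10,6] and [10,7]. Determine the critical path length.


Path A: 10 + 6 = 16
Path B: 10 + 7 = 17
Critical path = longest = max(16, 17)
= 17 (Path B)


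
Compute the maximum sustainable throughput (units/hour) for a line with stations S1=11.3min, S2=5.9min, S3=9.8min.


Bottleneck = longest station time
Station times: [11.3, 5.9, 9.8]
Max = 11.3 min
Rate = 60 / 11.3
= 5.31 units/hour (bottleneck: 11.3min)


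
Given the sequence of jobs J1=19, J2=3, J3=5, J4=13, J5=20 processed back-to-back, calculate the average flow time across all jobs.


Completion times:
  J1: completes at 19
  J2: completes at 22
  J3: completes at 27
  J4: completes at 40
  J5: completes at 60
Sum = 168
Average = 168/5
= 33.60


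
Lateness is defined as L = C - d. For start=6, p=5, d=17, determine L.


Completion = 6 + 5 = 11
Lateness = C - d = 11 - 17
= -6


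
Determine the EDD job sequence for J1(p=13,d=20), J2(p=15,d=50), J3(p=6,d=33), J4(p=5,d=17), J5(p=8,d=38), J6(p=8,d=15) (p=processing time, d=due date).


EDD: sort by earliest due date
  J6: d=15, p=8
  J4: d=17, p=5
  J1: d=20, p=13
  J3: d=33, p=6
  J5: d=38, p=8
  J2: d=50, p=15
Order: J6 → J4 → J1 → J3 → J5 → J2


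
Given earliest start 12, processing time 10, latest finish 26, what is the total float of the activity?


EF = ES + duration = 12 + 10 = 22
LS = LF - duration = 26 - 10 = 16
Total Float = LF - EF = 26 - 22
(or LS - ES = 16 - 12)
= 4


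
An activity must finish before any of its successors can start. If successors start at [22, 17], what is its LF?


LF = min of all successor start times
Successors start at: [22, 17]
LF = min(22, 17)
= 17


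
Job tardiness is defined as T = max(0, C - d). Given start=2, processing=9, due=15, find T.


Completion = start + processing = 2 + 9 = 11
Tardiness = max(0, C - d) = max(0, 11 - 15)
= max(0, -4)
= 0


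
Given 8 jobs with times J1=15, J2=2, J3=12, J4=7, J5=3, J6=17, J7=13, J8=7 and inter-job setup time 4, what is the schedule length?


Makespan = Σ processing + (n-1) × setup
= (15 + 2 + 12 + 7 + 3 + 17 + 13 + 7) + (8-1)×4
= 76 + 28
= 104 time units


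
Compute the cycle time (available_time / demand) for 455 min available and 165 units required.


Cycle time = available time / demand
= 455 / 165
= 2.76 min/unit


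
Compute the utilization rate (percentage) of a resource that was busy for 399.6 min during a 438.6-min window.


Utilization = busy / total × 100
= 399.6 / 438.6 × 100
= 91.1%


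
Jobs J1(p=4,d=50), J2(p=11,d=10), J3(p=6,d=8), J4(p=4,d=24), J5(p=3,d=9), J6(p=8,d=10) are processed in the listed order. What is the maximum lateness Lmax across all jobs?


Lateness per job (L = C - d):
  J1: C=4, d=50, L=-46
  J2: C=15, d=10, L=5
  J3: C=21, d=8, L=13
  J4: C=25, d=24, L=1
  J5: C=28, d=9, L=19
  J6: C=36, d=10, L=26
Lmax = max(-46, 5, 13, 1, 19, 26)
= 26


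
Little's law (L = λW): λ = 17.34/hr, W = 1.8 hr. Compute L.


Little's law: L = λ × W
= 17.34 × 1.8
= 31.21


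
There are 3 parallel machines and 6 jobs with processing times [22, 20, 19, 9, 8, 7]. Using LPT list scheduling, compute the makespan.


Jobs (LPT sorted): [22, 20, 19, 9, 8, 7]
Machines: 3
  J=22 → Machine 1 (load: 0+22=22)
  J=20 → Machine 2 (load: 0+20=20)
  J=19 → Machine 3 (load: 0+19=19)
  J=9 → Machine 3 (load: 19+9=28)
  J=8 → Machine 2 (load: 20+8=28)
  J=7 → Machine 1 (load: 22+7=29)
Machine loads: [29, 28, 28]
Makespan = max = 29 time units


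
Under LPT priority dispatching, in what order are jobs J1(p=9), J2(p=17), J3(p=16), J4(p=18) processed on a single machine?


LPT: sort by longest processing time first
  J4: p=18
  J2: p=17
  J3: p=16
  J1: p=9
Order: J4 → J2 → J3 → J1


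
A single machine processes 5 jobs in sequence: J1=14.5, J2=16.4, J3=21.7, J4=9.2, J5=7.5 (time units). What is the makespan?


Sequential makespan: sum all processing times
= 14.5 + 16.4 + 21.7 + 9.2 + 7.5
= 69.3 time units


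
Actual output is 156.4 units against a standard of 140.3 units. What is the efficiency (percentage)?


Efficiency = (actual / standard) × 100
= (156.4 / 140.3) × 100
= 111.5%


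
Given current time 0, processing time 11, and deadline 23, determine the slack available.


Slack = due - current_time - processing
= 23 - 0 - 11
= 12


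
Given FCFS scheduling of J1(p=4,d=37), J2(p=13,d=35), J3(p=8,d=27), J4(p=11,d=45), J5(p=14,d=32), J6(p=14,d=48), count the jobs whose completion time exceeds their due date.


Completion vs due date:
  J1: C=4, d=37 → on time
  J2: C=17, d=35 → on time
  J3: C=25, d=27 → on time
  J4: C=36, d=45 → on time
  J5: C=50, d=32 → TARDY
  J6: C=64, d=48 → TARDY
Tardy jobs: J5, J6
Count = 2


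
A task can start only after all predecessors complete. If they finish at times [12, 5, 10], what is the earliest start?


ES = max of all predecessor completion times
Predecessors: [12, 5, 10]
ES = max(12, 5, 10)
= 12


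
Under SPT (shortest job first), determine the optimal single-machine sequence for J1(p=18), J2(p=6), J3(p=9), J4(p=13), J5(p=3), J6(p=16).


SPT: sort by shortest processing time
  J5: p=3
  J2: p=6
  J3: p=9
  J4: p=13
  J6: p=16
  J1: p=18
Order: J5 → J2 → J3 → J4 → J6 → J1
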